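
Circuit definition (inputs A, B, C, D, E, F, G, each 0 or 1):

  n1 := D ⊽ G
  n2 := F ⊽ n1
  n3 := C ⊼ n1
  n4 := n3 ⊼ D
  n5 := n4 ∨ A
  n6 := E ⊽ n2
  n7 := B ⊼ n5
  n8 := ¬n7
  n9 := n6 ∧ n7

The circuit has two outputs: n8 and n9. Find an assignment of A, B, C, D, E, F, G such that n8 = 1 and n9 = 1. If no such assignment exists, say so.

no solution exists

Across all 128 input combinations, none give both n8 = 1 and n9 = 1.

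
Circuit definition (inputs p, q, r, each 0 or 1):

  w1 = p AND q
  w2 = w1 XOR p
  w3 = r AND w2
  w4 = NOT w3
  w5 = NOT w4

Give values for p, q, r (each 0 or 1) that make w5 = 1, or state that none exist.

w5 = NOT w4 must be 1, so w4 = 0.
w4 = NOT w3 must be 0, so w3 = 1.
Check with p=1, q=0, r=1:
w1 = p AND q = 1 AND 0 = 0
w2 = w1 XOR p = 0 XOR 1 = 1
w3 = r AND w2 = 1 AND 1 = 1
w4 = NOT w3 = NOT 1 = 0
w5 = NOT w4 = NOT 0 = 1
So w5 = 1 as required.

p=1, q=0, r=1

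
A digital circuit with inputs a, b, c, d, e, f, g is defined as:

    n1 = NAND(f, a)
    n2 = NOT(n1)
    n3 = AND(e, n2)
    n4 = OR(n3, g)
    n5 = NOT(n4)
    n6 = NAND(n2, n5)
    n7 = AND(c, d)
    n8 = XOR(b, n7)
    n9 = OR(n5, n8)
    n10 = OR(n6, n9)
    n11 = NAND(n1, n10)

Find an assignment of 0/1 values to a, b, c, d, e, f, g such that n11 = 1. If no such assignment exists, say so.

Check with a=1, b=1, c=0, d=0, e=1, f=1, g=0:
n1 = NAND(f, a) = NAND(1, 1) = 0
n2 = NOT(n1) = NOT 0 = 1
n3 = AND(e, n2) = AND(1, 1) = 1
n4 = OR(n3, g) = OR(1, 0) = 1
n5 = NOT(n4) = NOT 1 = 0
n6 = NAND(n2, n5) = NAND(1, 0) = 1
n7 = AND(c, d) = AND(0, 0) = 0
n8 = XOR(b, n7) = XOR(1, 0) = 1
n9 = OR(n5, n8) = OR(0, 1) = 1
n10 = OR(n6, n9) = OR(1, 1) = 1
n11 = NAND(n1, n10) = NAND(0, 1) = 1
So n11 = 1 as required.

a=1, b=1, c=0, d=0, e=1, f=1, g=0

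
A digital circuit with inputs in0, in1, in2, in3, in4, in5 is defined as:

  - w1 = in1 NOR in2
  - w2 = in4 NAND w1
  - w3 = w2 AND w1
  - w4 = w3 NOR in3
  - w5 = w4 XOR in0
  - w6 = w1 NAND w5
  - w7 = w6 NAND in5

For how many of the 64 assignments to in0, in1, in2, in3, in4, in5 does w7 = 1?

w7 = w6 NAND in5 must be 1, so at least one of w6, in5 is 0.
Enumerating the 64 input combinations, 36 give w7 = 1 and 28 give w7 = 0.

36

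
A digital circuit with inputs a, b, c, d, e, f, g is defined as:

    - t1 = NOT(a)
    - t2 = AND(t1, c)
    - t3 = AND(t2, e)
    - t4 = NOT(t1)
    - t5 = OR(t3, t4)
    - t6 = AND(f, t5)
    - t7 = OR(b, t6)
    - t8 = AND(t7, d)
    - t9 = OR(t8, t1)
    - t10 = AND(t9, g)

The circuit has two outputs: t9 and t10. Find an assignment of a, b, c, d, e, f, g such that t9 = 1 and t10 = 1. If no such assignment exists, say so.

a=0, b=0, c=1, d=0, e=0, f=0, g=1

Check with a=0, b=0, c=1, d=0, e=0, f=0, g=1:
t1 = NOT(a) = NOT 0 = 1
t2 = AND(t1, c) = AND(1, 1) = 1
t3 = AND(t2, e) = AND(1, 0) = 0
t4 = NOT(t1) = NOT 1 = 0
t5 = OR(t3, t4) = OR(0, 0) = 0
t6 = AND(f, t5) = AND(0, 0) = 0
t7 = OR(b, t6) = OR(0, 0) = 0
t8 = AND(t7, d) = AND(0, 0) = 0
t9 = OR(t8, t1) = OR(0, 1) = 1
t10 = AND(t9, g) = AND(1, 1) = 1
So t9 = 1 and t10 = 1.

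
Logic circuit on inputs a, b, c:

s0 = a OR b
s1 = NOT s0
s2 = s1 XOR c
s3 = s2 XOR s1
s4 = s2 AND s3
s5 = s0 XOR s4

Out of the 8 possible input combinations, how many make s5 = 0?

s5 = s0 XOR s4 must be 0, so s0 and s4 are equal.
Enumerating the 8 input combinations, 5 give s5 = 0 and 3 give s5 = 1.

5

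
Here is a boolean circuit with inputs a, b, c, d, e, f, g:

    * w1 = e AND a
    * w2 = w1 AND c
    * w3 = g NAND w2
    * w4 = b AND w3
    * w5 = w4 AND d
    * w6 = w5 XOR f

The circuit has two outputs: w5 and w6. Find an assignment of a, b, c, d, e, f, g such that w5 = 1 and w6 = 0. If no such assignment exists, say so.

a=0, b=1, c=1, d=1, e=1, f=1, g=0

Check with a=0, b=1, c=1, d=1, e=1, f=1, g=0:
w1 = e AND a = 1 AND 0 = 0
w2 = w1 AND c = 0 AND 1 = 0
w3 = g NAND w2 = 0 NAND 0 = 1
w4 = b AND w3 = 1 AND 1 = 1
w5 = w4 AND d = 1 AND 1 = 1
w6 = w5 XOR f = 1 XOR 1 = 0
So w5 = 1 and w6 = 0.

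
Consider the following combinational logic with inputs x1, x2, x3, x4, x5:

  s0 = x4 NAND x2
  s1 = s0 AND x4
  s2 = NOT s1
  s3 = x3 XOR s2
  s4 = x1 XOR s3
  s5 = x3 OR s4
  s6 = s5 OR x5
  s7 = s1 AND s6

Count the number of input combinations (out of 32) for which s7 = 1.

7

s7 = s1 AND s6 must be 1, so both s1 = 1 and s6 = 1.
Enumerating the 32 input combinations, 7 give s7 = 1 and 25 give s7 = 0.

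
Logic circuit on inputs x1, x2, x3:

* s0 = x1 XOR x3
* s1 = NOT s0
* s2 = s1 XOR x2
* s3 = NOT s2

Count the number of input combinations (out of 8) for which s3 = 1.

4

s3 = NOT s2 must be 1, so s2 = 0.
s2 = s1 XOR x2 must be 0, so s1 and x2 are equal.
Enumerating the 8 input combinations, 4 give s3 = 1 and 4 give s3 = 0.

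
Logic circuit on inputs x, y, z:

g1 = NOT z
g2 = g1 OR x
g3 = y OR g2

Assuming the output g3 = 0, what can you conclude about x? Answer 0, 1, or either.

0

g3 = y OR g2 must be 0, so both y = 0 and g2 = 0.
g2 = g1 OR x must be 0, so both g1 = 0 and x = 0.
g1 = NOT z must be 0, so z = 1.
Every assignment with g3 = 0 has x = 0; there are 1 such assignment(s).
  x=0, y=0, z=1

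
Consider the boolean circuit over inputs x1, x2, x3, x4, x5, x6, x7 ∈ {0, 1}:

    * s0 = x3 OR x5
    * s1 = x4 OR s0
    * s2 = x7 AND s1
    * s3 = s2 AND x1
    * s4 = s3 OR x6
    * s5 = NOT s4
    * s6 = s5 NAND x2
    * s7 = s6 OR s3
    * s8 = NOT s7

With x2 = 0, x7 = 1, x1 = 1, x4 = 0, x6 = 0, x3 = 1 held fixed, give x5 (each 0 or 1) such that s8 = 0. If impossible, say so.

s8 = NOT s7 must be 0, so s7 = 1.
Check with x2 = 0, x7 = 1, x1 = 1, x4 = 0, x6 = 0, x3 = 1 and x5=1:
s0 = x3 OR x5 = 1 OR 1 = 1
s1 = x4 OR s0 = 0 OR 1 = 1
s2 = x7 AND s1 = 1 AND 1 = 1
s3 = s2 AND x1 = 1 AND 1 = 1
s4 = s3 OR x6 = 1 OR 0 = 1
s5 = NOT s4 = NOT 1 = 0
s6 = s5 NAND x2 = 0 NAND 0 = 1
s7 = s6 OR s3 = 1 OR 1 = 1
s8 = NOT s7 = NOT 1 = 0
So s8 = 0.

x5=1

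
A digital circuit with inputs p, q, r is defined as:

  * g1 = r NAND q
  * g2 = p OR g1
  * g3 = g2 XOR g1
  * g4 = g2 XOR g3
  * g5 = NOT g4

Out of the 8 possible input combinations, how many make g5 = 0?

6

g5 = NOT g4 must be 0, so g4 = 1.
Enumerating the 8 input combinations, 6 give g5 = 0 and 2 give g5 = 1.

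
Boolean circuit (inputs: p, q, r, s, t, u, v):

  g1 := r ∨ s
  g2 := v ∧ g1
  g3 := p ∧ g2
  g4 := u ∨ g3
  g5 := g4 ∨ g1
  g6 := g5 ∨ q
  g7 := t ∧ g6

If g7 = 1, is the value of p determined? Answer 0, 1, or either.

either

Both values of p occur among assignments with g7 = 1:
  p=0: p=0, q=0, r=0, s=0, t=1, u=1, v=0
  p=1: p=1, q=0, r=0, s=0, t=1, u=1, v=0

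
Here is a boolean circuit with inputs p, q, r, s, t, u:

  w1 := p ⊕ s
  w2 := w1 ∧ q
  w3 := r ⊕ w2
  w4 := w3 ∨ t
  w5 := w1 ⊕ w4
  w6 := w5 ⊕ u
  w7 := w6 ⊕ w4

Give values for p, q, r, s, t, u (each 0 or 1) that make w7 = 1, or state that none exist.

p=0, q=0, r=1, s=1, t=0, u=0

Check with p=0, q=0, r=1, s=1, t=0, u=0:
w1 = p ⊕ s = 0 ⊕ 1 = 1
w2 = w1 ∧ q = 1 ∧ 0 = 0
w3 = r ⊕ w2 = 1 ⊕ 0 = 1
w4 = w3 ∨ t = 1 ∨ 0 = 1
w5 = w1 ⊕ w4 = 1 ⊕ 1 = 0
w6 = w5 ⊕ u = 0 ⊕ 0 = 0
w7 = w6 ⊕ w4 = 0 ⊕ 1 = 1
So w7 = 1 as required.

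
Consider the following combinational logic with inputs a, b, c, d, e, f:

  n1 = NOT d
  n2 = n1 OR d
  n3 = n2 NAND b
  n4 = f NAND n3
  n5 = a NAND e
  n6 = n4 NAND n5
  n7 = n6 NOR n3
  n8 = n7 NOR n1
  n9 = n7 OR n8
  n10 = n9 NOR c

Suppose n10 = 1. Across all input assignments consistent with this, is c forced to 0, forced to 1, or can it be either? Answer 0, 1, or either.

0

n10 = n9 NOR c must be 1, so both n9 = 0 and c = 0.
n9 = n7 OR n8 must be 0, so both n7 = 0 and n8 = 0.
Every assignment with n10 = 1 has c = 0; there are 10 such assignment(s).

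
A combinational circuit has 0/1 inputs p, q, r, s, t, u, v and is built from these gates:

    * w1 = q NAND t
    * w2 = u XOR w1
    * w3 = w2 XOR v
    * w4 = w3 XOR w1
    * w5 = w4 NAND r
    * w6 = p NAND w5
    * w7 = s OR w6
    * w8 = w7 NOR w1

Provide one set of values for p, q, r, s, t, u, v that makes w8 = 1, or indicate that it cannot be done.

w8 = w7 NOR w1 must be 1, so both w7 = 0 and w1 = 0.
w7 = s OR w6 must be 0, so both s = 0 and w6 = 0.
Check with p=1, q=1, r=1, s=0, t=1, u=0, v=0:
w1 = q NAND t = 1 NAND 1 = 0
w2 = u XOR w1 = 0 XOR 0 = 0
w3 = w2 XOR v = 0 XOR 0 = 0
w4 = w3 XOR w1 = 0 XOR 0 = 0
w5 = w4 NAND r = 0 NAND 1 = 1
w6 = p NAND w5 = 1 NAND 1 = 0
w7 = s OR w6 = 0 OR 0 = 0
w8 = w7 NOR w1 = 0 NOR 0 = 1
So w8 = 1 as required.

p=1, q=1, r=1, s=0, t=1, u=0, v=0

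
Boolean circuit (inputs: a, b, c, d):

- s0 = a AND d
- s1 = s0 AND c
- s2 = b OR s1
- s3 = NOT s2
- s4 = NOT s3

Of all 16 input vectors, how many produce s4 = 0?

s4 = NOT s3 must be 0, so s3 = 1.
s3 = NOT s2 must be 1, so s2 = 0.
Enumerating the 16 input combinations, 7 give s4 = 0 and 9 give s4 = 1.

7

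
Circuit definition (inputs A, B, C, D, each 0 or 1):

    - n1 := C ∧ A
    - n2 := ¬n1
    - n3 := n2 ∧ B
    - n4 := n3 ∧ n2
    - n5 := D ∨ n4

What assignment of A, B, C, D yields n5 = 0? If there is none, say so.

A=0 B=0 C=0 D=0

n5 = D ∨ n4 must be 0, so both D = 0 and n4 = 0.
n4 = n3 ∧ n2 must be 0, so at least one of n3, n2 is 0.
Check with A=0 B=0 C=0 D=0:
n1 = C ∧ A = 0 ∧ 0 = 0
n2 = ¬n1 = ¬0 = 1
n3 = n2 ∧ B = 1 ∧ 0 = 0
n4 = n3 ∧ n2 = 0 ∧ 1 = 0
n5 = D ∨ n4 = 0 ∨ 0 = 0
So n5 = 0 as required.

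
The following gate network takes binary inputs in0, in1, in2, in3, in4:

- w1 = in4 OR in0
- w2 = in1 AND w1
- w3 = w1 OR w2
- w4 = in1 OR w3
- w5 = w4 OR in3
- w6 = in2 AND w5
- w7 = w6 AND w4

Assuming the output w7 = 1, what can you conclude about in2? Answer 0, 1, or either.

1

w7 = w6 AND w4 must be 1, so both w6 = 1 and w4 = 1.
w6 = in2 AND w5 must be 1, so both in2 = 1 and w5 = 1.
w4 = in1 OR w3 must be 1, so at least one of in1, w3 is 1.
Every assignment with w7 = 1 has in2 = 1; there are 14 such assignment(s).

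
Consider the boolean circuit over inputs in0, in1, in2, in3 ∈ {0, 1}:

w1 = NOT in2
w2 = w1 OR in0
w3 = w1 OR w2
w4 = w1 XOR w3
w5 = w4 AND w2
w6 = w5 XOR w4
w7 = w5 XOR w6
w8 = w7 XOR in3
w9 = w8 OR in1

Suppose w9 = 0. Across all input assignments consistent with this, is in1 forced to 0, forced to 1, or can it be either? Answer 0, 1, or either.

w9 = w8 OR in1 must be 0, so both w8 = 0 and in1 = 0.
w8 = w7 XOR in3 must be 0, so w7 and in3 are equal.
Every assignment with w9 = 0 has in1 = 0; there are 4 such assignment(s).
  in0=0, in1=0, in2=0, in3=0
  in0=0, in1=0, in2=1, in3=0
  in0=1, in1=0, in2=0, in3=0
  in0=1, in1=0, in2=1, in3=1

0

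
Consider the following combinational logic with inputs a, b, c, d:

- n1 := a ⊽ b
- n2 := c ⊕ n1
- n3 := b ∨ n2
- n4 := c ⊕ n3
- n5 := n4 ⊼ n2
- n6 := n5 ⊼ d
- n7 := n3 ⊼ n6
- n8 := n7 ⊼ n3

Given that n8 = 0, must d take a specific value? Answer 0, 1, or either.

n8 = n7 ⊼ n3 must be 0, so both n7 = 1 and n3 = 1.
n7 = n3 ⊼ n6 must be 1, so at least one of n3, n6 is 0.
Every assignment with n8 = 0 has d = 1; there are 5 such assignment(s).

1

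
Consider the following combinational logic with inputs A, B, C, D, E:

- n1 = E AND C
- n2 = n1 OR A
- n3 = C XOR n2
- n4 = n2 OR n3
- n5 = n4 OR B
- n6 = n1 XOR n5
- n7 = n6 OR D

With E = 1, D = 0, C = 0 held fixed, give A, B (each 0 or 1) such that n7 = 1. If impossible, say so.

A=1, B=0

n7 = n6 OR D must be 1, so at least one of n6, D is 1.
Check with E = 1, D = 0, C = 0 and A=1, B=0:
n1 = E AND C = 1 AND 0 = 0
n2 = n1 OR A = 0 OR 1 = 1
n3 = C XOR n2 = 0 XOR 1 = 1
n4 = n2 OR n3 = 1 OR 1 = 1
n5 = n4 OR B = 1 OR 0 = 1
n6 = n1 XOR n5 = 0 XOR 1 = 1
n7 = n6 OR D = 1 OR 0 = 1
So n7 = 1.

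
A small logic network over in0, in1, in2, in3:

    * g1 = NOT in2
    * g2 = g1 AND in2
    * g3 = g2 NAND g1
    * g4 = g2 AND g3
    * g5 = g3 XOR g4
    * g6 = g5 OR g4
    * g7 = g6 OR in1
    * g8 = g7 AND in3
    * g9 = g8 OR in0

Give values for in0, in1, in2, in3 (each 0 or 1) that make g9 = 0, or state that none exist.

g9 = g8 OR in0 must be 0, so both g8 = 0 and in0 = 0.
g8 = g7 AND in3 must be 0, so at least one of g7, in3 is 0.
Check with in0=0 in1=1 in2=0 in3=0:
g1 = NOT in2 = NOT 0 = 1
g2 = g1 AND in2 = 1 AND 0 = 0
g3 = g2 NAND g1 = 0 NAND 1 = 1
g4 = g2 AND g3 = 0 AND 1 = 0
g5 = g3 XOR g4 = 1 XOR 0 = 1
g6 = g5 OR g4 = 1 OR 0 = 1
g7 = g6 OR in1 = 1 OR 1 = 1
g8 = g7 AND in3 = 1 AND 0 = 0
g9 = g8 OR in0 = 0 OR 0 = 0
So g9 = 0 as required.

in0=0 in1=1 in2=0 in3=0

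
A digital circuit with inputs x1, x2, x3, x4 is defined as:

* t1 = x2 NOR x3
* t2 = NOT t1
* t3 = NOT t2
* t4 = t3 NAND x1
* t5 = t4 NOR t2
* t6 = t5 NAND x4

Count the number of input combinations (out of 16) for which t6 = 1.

15

t6 = t5 NAND x4 must be 1, so at least one of t5, x4 is 0.
Enumerating the 16 input combinations, 15 give t6 = 1 and 1 give t6 = 0.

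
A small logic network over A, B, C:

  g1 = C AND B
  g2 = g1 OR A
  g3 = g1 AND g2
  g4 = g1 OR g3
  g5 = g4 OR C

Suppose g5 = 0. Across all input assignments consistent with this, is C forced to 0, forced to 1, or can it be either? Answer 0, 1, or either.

0

g5 = g4 OR C must be 0, so both g4 = 0 and C = 0.
g4 = g1 OR g3 must be 0, so both g1 = 0 and g3 = 0.
g1 = C AND B must be 0, so at least one of C, B is 0.
Every assignment with g5 = 0 has C = 0; there are 4 such assignment(s).
  A=0, B=0, C=0
  A=0, B=1, C=0
  A=1, B=0, C=0
  A=1, B=1, C=0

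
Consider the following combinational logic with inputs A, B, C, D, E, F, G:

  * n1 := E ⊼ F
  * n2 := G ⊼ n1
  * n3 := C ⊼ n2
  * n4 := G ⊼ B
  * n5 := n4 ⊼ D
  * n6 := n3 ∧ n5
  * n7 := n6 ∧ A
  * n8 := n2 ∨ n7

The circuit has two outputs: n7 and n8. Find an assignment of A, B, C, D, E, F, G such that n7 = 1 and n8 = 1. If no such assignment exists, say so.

Check with A=1, B=0, C=0, D=0, E=0, F=1, G=0:
n1 = E ⊼ F = 0 ⊼ 1 = 1
n2 = G ⊼ n1 = 0 ⊼ 1 = 1
n3 = C ⊼ n2 = 0 ⊼ 1 = 1
n4 = G ⊼ B = 0 ⊼ 0 = 1
n5 = n4 ⊼ D = 1 ⊼ 0 = 1
n6 = n3 ∧ n5 = 1 ∧ 1 = 1
n7 = n6 ∧ A = 1 ∧ 1 = 1
n8 = n2 ∨ n7 = 1 ∨ 1 = 1
So n7 = 1 and n8 = 1.

A=1, B=0, C=0, D=0, E=0, F=1, G=0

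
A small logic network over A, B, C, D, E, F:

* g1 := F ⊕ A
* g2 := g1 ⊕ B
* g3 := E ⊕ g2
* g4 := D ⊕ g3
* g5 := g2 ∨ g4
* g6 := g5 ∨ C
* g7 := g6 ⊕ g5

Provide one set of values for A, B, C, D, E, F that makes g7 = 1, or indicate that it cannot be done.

g7 = g6 ⊕ g5 must be 1, so g6 and g5 differ.
Check with A=1 B=1 C=1 D=1 E=1 F=0:
g1 = F ⊕ A = 0 ⊕ 1 = 1
g2 = g1 ⊕ B = 1 ⊕ 1 = 0
g3 = E ⊕ g2 = 1 ⊕ 0 = 1
g4 = D ⊕ g3 = 1 ⊕ 1 = 0
g5 = g2 ∨ g4 = 0 ∨ 0 = 0
g6 = g5 ∨ C = 0 ∨ 1 = 1
g7 = g6 ⊕ g5 = 1 ⊕ 0 = 1
So g7 = 1 as required.

A=1 B=1 C=1 D=1 E=1 F=0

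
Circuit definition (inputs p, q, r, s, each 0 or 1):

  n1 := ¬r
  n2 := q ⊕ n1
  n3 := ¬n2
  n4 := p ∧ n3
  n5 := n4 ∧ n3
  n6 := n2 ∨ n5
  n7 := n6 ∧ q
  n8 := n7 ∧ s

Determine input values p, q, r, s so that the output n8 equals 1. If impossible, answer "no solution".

Check with p=0, q=1, r=1, s=1:
n1 = ¬r = ¬1 = 0
n2 = q ⊕ n1 = 1 ⊕ 0 = 1
n3 = ¬n2 = ¬1 = 0
n4 = p ∧ n3 = 0 ∧ 0 = 0
n5 = n4 ∧ n3 = 0 ∧ 0 = 0
n6 = n2 ∨ n5 = 1 ∨ 0 = 1
n7 = n6 ∧ q = 1 ∧ 1 = 1
n8 = n7 ∧ s = 1 ∧ 1 = 1
So n8 = 1 as required.

p=0, q=1, r=1, s=1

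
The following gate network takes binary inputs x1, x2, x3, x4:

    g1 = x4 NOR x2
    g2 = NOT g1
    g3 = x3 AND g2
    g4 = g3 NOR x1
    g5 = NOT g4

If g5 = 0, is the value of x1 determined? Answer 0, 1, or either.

g5 = NOT g4 must be 0, so g4 = 1.
Every assignment with g5 = 0 has x1 = 0; there are 5 such assignment(s).

0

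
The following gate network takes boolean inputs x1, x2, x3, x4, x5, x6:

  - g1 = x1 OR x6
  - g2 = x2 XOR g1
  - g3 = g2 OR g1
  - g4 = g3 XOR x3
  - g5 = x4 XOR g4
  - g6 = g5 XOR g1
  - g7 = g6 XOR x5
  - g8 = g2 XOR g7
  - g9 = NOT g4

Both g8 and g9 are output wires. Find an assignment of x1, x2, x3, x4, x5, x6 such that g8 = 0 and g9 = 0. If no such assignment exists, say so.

Check with x1=0 x2=1 x3=0 x4=1 x5=1 x6=0:
g1 = x1 OR x6 = 0 OR 0 = 0
g2 = x2 XOR g1 = 1 XOR 0 = 1
g3 = g2 OR g1 = 1 OR 0 = 1
g4 = g3 XOR x3 = 1 XOR 0 = 1
g5 = x4 XOR g4 = 1 XOR 1 = 0
g6 = g5 XOR g1 = 0 XOR 0 = 0
g7 = g6 XOR x5 = 0 XOR 1 = 1
g8 = g2 XOR g7 = 1 XOR 1 = 0
g9 = NOT g4 = NOT 1 = 0
So g8 = 0 and g9 = 0.

x1=0 x2=1 x3=0 x4=1 x5=1 x6=0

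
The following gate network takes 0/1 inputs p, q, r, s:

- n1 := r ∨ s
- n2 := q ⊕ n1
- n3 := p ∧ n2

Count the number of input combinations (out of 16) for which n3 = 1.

4

n3 = p ∧ n2 must be 1, so both p = 1 and n2 = 1.
n2 = q ⊕ n1 must be 1, so q and n1 differ.
Satisfying assignments:
  p=1, q=0, r=0, s=1
  p=1, q=0, r=1, s=0
  p=1, q=0, r=1, s=1
  p=1, q=1, r=0, s=0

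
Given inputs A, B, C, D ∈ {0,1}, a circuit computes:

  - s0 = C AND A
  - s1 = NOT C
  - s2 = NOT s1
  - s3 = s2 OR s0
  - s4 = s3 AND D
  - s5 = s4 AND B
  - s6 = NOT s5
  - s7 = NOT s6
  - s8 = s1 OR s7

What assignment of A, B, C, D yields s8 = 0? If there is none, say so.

A=0, B=0, C=1, D=0

s8 = s1 OR s7 must be 0, so both s1 = 0 and s7 = 0.
s1 = NOT C must be 0, so C = 1.
s7 = NOT s6 must be 0, so s6 = 1.
Check with A=0, B=0, C=1, D=0:
s0 = C AND A = 1 AND 0 = 0
s1 = NOT C = NOT 1 = 0
s2 = NOT s1 = NOT 0 = 1
s3 = s2 OR s0 = 1 OR 0 = 1
s4 = s3 AND D = 1 AND 0 = 0
s5 = s4 AND B = 0 AND 0 = 0
s6 = NOT s5 = NOT 0 = 1
s7 = NOT s6 = NOT 1 = 0
s8 = s1 OR s7 = 0 OR 0 = 0
So s8 = 0 as required.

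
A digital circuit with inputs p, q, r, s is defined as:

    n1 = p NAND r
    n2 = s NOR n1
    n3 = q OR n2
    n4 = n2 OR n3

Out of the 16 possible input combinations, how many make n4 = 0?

7

n4 = n2 OR n3 must be 0, so both n2 = 0 and n3 = 0.
Enumerating the 16 input combinations, 7 give n4 = 0 and 9 give n4 = 1.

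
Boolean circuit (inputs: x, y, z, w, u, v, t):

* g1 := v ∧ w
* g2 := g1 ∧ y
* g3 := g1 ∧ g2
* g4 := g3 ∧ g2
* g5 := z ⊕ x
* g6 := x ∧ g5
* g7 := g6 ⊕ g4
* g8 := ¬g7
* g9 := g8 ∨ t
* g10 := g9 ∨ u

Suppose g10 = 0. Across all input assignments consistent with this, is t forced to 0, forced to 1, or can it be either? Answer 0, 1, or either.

0

g10 = g9 ∨ u must be 0, so both g9 = 0 and u = 0.
g9 = g8 ∨ t must be 0, so both g8 = 0 and t = 0.
Every assignment with g10 = 0 has t = 0; there are 10 such assignment(s).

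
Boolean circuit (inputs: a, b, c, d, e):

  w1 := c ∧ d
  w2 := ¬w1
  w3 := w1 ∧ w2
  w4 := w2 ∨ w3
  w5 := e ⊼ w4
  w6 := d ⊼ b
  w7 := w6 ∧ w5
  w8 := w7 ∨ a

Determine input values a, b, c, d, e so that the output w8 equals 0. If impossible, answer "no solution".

a=0, b=0, c=1, d=0, e=1

w8 = w7 ∨ a must be 0, so both w7 = 0 and a = 0.
w7 = w6 ∧ w5 must be 0, so at least one of w6, w5 is 0.
Check with a=0, b=0, c=1, d=0, e=1:
w1 = c ∧ d = 1 ∧ 0 = 0
w2 = ¬w1 = ¬0 = 1
w3 = w1 ∧ w2 = 0 ∧ 1 = 0
w4 = w2 ∨ w3 = 1 ∨ 0 = 1
w5 = e ⊼ w4 = 1 ⊼ 1 = 0
w6 = d ⊼ b = 0 ⊼ 0 = 1
w7 = w6 ∧ w5 = 1 ∧ 0 = 0
w8 = w7 ∨ a = 0 ∨ 0 = 0
So w8 = 0 as required.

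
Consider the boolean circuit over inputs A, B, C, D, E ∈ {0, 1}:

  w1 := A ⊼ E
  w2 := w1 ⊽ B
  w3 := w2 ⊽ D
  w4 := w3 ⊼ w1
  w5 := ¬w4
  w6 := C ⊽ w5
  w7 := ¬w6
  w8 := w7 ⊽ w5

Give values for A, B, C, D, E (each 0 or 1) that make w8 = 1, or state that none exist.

A=1, B=1, C=0, D=1, E=1

w8 = w7 ⊽ w5 must be 1, so both w7 = 0 and w5 = 0.
w7 = ¬w6 must be 0, so w6 = 1.
Check with A=1, B=1, C=0, D=1, E=1:
w1 = A ⊼ E = 1 ⊼ 1 = 0
w2 = w1 ⊽ B = 0 ⊽ 1 = 0
w3 = w2 ⊽ D = 0 ⊽ 1 = 0
w4 = w3 ⊼ w1 = 0 ⊼ 0 = 1
w5 = ¬w4 = ¬1 = 0
w6 = C ⊽ w5 = 0 ⊽ 0 = 1
w7 = ¬w6 = ¬1 = 0
w8 = w7 ⊽ w5 = 0 ⊽ 0 = 1
So w8 = 1 as required.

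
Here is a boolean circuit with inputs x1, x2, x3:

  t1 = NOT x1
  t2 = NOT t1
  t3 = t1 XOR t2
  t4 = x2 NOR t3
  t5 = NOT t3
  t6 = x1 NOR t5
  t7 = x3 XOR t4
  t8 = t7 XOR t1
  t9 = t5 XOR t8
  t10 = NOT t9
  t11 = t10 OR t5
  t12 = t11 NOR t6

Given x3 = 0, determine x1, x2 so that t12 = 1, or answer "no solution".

no solution exists

With x3 = 0 fixed, none of the 4 settings of x1, x2 give t12 = 1.
For example, with x1=1, x2=1:
t1 = NOT x1 = NOT 1 = 0
t2 = NOT t1 = NOT 0 = 1
t3 = t1 XOR t2 = 0 XOR 1 = 1
t4 = x2 NOR t3 = 1 NOR 1 = 0
t5 = NOT t3 = NOT 1 = 0
t6 = x1 NOR t5 = 1 NOR 0 = 0
t7 = x3 XOR t4 = 0 XOR 0 = 0
t8 = t7 XOR t1 = 0 XOR 0 = 0
t9 = t5 XOR t8 = 0 XOR 0 = 0
t10 = NOT t9 = NOT 0 = 1
t11 = t10 OR t5 = 1 OR 0 = 1
t12 = t11 NOR t6 = 1 NOR 0 = 0
giving t12 = 0 ≠ 1.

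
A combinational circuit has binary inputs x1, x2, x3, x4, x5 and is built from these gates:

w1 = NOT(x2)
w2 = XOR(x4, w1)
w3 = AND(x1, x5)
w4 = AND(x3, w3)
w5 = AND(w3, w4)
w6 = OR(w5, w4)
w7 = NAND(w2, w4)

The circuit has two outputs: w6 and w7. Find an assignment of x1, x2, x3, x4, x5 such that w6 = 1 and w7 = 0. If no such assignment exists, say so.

x1=1, x2=0, x3=1, x4=0, x5=1

Check with x1=1, x2=0, x3=1, x4=0, x5=1:
w1 = NOT(x2) = NOT 0 = 1
w2 = XOR(x4, w1) = XOR(0, 1) = 1
w3 = AND(x1, x5) = AND(1, 1) = 1
w4 = AND(x3, w3) = AND(1, 1) = 1
w5 = AND(w3, w4) = AND(1, 1) = 1
w6 = OR(w5, w4) = OR(1, 1) = 1
w7 = NAND(w2, w4) = NAND(1, 1) = 0
So w6 = 1 and w7 = 0.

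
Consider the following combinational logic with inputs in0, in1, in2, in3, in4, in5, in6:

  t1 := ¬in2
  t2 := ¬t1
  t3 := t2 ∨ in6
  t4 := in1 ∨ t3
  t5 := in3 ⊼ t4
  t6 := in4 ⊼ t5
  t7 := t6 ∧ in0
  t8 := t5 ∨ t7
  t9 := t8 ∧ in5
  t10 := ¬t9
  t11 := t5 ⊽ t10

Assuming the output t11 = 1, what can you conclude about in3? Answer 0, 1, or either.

1

t11 = t5 ⊽ t10 must be 1, so both t5 = 0 and t10 = 0.
Every assignment with t11 = 1 has in3 = 1; there are 14 such assignment(s).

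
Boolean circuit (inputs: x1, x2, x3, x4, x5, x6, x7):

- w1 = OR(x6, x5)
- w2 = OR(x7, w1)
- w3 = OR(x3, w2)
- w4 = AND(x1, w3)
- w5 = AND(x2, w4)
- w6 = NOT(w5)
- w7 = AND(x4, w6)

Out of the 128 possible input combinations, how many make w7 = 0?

w7 = AND(x4, w6) must be 0, so at least one of x4, w6 is 0.
Enumerating the 128 input combinations, 79 give w7 = 0 and 49 give w7 = 1.

79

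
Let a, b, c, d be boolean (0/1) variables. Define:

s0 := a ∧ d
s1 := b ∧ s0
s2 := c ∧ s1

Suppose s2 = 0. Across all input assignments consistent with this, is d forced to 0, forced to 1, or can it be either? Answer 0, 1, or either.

either

Both values of d occur among assignments with s2 = 0:
  d=0: a=0, b=0, c=0, d=0
  d=1: a=0, b=0, c=0, d=1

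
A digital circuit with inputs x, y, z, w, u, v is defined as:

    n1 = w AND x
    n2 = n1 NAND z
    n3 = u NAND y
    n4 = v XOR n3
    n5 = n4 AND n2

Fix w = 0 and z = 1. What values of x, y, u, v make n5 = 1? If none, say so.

Check with w = 0 and z = 1 and x=0, y=1, u=0, v=0:
n1 = w AND x = 0 AND 0 = 0
n2 = n1 NAND z = 0 NAND 1 = 1
n3 = u NAND y = 0 NAND 1 = 1
n4 = v XOR n3 = 0 XOR 1 = 1
n5 = n4 AND n2 = 1 AND 1 = 1
So n5 = 1.

x=0, y=1, u=0, v=0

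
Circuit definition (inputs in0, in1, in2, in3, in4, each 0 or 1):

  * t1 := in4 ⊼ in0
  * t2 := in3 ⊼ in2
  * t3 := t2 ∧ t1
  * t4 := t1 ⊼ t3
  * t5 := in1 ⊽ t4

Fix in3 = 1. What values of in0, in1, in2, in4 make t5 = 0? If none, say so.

in0=1 in1=1 in2=1 in4=0

t5 = in1 ⊽ t4 must be 0, so at least one of in1, t4 is 1.
Check with in3 = 1 and in0=1, in1=1, in2=1, in4=0:
t1 = in4 ⊼ in0 = 0 ⊼ 1 = 1
t2 = in3 ⊼ in2 = 1 ⊼ 1 = 0
t3 = t2 ∧ t1 = 0 ∧ 1 = 0
t4 = t1 ⊼ t3 = 1 ⊼ 0 = 1
t5 = in1 ⊽ t4 = 1 ⊽ 1 = 0
So t5 = 0.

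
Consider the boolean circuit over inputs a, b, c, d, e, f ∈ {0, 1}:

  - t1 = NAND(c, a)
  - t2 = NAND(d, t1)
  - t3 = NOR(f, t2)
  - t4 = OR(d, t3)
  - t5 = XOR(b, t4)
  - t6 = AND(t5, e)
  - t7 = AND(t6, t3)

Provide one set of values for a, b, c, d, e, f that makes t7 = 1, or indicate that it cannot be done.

a=1, b=0, c=0, d=1, e=1, f=0

t7 = AND(t6, t3) must be 1, so both t6 = 1 and t3 = 1.
Check with a=1, b=0, c=0, d=1, e=1, f=0:
t1 = NAND(c, a) = NAND(0, 1) = 1
t2 = NAND(d, t1) = NAND(1, 1) = 0
t3 = NOR(f, t2) = NOR(0, 0) = 1
t4 = OR(d, t3) = OR(1, 1) = 1
t5 = XOR(b, t4) = XOR(0, 1) = 1
t6 = AND(t5, e) = AND(1, 1) = 1
t7 = AND(t6, t3) = AND(1, 1) = 1
So t7 = 1 as required.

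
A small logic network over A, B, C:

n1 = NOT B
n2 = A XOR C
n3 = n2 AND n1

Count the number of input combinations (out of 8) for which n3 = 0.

6

n3 = n2 AND n1 must be 0, so at least one of n2, n1 is 0.
Satisfying assignments:
  A=0, B=0, C=0
  A=0, B=1, C=0
  A=0, B=1, C=1
  A=1, B=0, C=1
  A=1, B=1, C=0
  A=1, B=1, C=1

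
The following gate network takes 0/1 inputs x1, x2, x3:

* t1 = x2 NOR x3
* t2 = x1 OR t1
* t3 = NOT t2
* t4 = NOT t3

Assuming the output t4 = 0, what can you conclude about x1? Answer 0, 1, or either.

t4 = NOT t3 must be 0, so t3 = 1.
Every assignment with t4 = 0 has x1 = 0; there are 3 such assignment(s).
  x1=0, x2=0, x3=1
  x1=0, x2=1, x3=0
  x1=0, x2=1, x3=1

0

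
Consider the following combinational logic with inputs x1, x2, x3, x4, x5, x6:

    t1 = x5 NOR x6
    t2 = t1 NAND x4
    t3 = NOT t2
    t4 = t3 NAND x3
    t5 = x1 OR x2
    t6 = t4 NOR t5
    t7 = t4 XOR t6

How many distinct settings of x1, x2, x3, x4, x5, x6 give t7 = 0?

3

t7 = t4 XOR t6 must be 0, so t4 and t6 are equal.
Satisfying assignments:
  x1=0, x2=1, x3=1, x4=1, x5=0, x6=0
  x1=1, x2=0, x3=1, x4=1, x5=0, x6=0
  x1=1, x2=1, x3=1, x4=1, x5=0, x6=0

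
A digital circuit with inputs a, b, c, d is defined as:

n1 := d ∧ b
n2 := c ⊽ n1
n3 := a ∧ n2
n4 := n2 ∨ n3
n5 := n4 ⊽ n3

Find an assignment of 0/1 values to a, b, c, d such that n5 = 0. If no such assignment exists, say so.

a=1, b=0, c=0, d=1

Check with a=1, b=0, c=0, d=1:
n1 = d ∧ b = 1 ∧ 0 = 0
n2 = c ⊽ n1 = 0 ⊽ 0 = 1
n3 = a ∧ n2 = 1 ∧ 1 = 1
n4 = n2 ∨ n3 = 1 ∨ 1 = 1
n5 = n4 ⊽ n3 = 1 ⊽ 1 = 0
So n5 = 0 as required.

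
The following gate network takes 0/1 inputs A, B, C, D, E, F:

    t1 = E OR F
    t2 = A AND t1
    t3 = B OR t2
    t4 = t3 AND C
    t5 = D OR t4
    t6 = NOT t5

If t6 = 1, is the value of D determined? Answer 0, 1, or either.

0

t6 = NOT t5 must be 1, so t5 = 0.
t5 = D OR t4 must be 0, so both D = 0 and t4 = 0.
t4 = t3 AND C must be 0, so at least one of t3, C is 0.
Every assignment with t6 = 1 has D = 0; there are 21 such assignment(s).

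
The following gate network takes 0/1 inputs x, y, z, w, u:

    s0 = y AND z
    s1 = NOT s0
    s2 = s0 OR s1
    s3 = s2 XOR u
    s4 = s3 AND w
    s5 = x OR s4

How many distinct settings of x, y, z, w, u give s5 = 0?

12

s5 = x OR s4 must be 0, so both x = 0 and s4 = 0.
Enumerating the 32 input combinations, 12 give s5 = 0 and 20 give s5 = 1.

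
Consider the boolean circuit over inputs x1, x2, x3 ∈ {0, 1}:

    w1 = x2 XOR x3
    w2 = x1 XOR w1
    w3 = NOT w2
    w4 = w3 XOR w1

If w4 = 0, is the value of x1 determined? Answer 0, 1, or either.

w4 = w3 XOR w1 must be 0, so w3 and w1 are equal.
Every assignment with w4 = 0 has x1 = 1; there are 4 such assignment(s).
  x1=1, x2=0, x3=0
  x1=1, x2=0, x3=1
  x1=1, x2=1, x3=0
  x1=1, x2=1, x3=1

1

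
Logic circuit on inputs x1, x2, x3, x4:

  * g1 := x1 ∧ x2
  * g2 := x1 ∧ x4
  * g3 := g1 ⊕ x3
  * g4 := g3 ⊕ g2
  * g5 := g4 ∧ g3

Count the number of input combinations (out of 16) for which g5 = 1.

g5 = g4 ∧ g3 must be 1, so both g4 = 1 and g3 = 1.
Enumerating the 16 input combinations, 6 give g5 = 1 and 10 give g5 = 0.

6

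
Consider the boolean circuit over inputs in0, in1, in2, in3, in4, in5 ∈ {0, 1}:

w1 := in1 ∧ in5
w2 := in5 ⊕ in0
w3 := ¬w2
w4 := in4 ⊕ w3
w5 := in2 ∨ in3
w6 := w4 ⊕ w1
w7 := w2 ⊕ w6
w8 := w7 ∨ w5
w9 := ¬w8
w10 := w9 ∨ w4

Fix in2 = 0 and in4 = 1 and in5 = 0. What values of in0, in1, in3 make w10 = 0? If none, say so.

Check with in2 = 0 and in4 = 1 and in5 = 0 and in0=0, in1=0, in3=1:
w1 = in1 ∧ in5 = 0 ∧ 0 = 0
w2 = in5 ⊕ in0 = 0 ⊕ 0 = 0
w3 = ¬w2 = ¬0 = 1
w4 = in4 ⊕ w3 = 1 ⊕ 1 = 0
w5 = in2 ∨ in3 = 0 ∨ 1 = 1
w6 = w4 ⊕ w1 = 0 ⊕ 0 = 0
w7 = w2 ⊕ w6 = 0 ⊕ 0 = 0
w8 = w7 ∨ w5 = 0 ∨ 1 = 1
w9 = ¬w8 = ¬1 = 0
w10 = w9 ∨ w4 = 0 ∨ 0 = 0
So w10 = 0.

in0=0, in1=0, in3=1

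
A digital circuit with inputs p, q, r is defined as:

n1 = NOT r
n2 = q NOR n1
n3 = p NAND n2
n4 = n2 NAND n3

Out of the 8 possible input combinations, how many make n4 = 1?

7

n4 = n2 NAND n3 must be 1, so at least one of n2, n3 is 0.
Enumerating the 8 input combinations, 7 give n4 = 1 and 1 give n4 = 0.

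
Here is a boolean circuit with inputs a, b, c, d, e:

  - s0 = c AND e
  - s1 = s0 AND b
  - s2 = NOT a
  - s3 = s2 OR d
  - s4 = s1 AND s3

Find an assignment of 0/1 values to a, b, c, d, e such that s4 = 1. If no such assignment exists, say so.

a=0 b=1 c=1 d=1 e=1

s4 = s1 AND s3 must be 1, so both s1 = 1 and s3 = 1.
s1 = s0 AND b must be 1, so both s0 = 1 and b = 1.
Check with a=0 b=1 c=1 d=1 e=1:
s0 = c AND e = 1 AND 1 = 1
s1 = s0 AND b = 1 AND 1 = 1
s2 = NOT a = NOT 0 = 1
s3 = s2 OR d = 1 OR 1 = 1
s4 = s1 AND s3 = 1 AND 1 = 1
So s4 = 1 as required.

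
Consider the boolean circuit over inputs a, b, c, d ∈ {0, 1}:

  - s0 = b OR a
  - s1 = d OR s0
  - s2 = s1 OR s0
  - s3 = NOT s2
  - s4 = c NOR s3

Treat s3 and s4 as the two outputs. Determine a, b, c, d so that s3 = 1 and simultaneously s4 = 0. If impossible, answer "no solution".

Check with a=0, b=0, c=0, d=0:
s0 = b OR a = 0 OR 0 = 0
s1 = d OR s0 = 0 OR 0 = 0
s2 = s1 OR s0 = 0 OR 0 = 0
s3 = NOT s2 = NOT 0 = 1
s4 = c NOR s3 = 0 NOR 1 = 0
So s3 = 1 and s4 = 0.

a=0, b=0, c=0, d=0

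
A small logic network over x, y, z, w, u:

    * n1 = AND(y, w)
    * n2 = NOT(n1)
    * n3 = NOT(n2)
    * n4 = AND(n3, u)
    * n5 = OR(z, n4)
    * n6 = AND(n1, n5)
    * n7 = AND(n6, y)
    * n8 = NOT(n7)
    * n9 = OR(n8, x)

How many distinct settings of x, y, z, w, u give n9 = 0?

n9 = OR(n8, x) must be 0, so both n8 = 0 and x = 0.
Satisfying assignments:
  x=0, y=1, z=0, w=1, u=1
  x=0, y=1, z=1, w=1, u=0
  x=0, y=1, z=1, w=1, u=1

3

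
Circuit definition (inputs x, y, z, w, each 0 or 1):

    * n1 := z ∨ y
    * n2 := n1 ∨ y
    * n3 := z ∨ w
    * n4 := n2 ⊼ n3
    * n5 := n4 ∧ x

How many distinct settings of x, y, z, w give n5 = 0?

n5 = n4 ∧ x must be 0, so at least one of n4, x is 0.
Enumerating the 16 input combinations, 13 give n5 = 0 and 3 give n5 = 1.

13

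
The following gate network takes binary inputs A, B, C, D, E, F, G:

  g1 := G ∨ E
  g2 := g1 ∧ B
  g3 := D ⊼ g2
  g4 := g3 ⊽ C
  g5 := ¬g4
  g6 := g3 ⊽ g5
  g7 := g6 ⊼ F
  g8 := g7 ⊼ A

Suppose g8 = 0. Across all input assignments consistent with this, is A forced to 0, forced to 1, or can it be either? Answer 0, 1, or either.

1

g8 = g7 ⊼ A must be 0, so both g7 = 1 and A = 1.
g7 = g6 ⊼ F must be 1, so at least one of g6, F is 0.
Every assignment with g8 = 0 has A = 1; there are 61 such assignment(s).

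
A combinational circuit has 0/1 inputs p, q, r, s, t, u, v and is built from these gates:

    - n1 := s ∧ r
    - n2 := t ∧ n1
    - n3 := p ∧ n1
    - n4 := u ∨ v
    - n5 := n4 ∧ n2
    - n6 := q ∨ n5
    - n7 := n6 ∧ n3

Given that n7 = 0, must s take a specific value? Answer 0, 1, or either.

either

Both values of s occur among assignments with n7 = 0:
  s=0: p=0, q=0, r=0, s=0, t=0, u=0, v=0
  s=1: p=0, q=0, r=0, s=1, t=0, u=0, v=0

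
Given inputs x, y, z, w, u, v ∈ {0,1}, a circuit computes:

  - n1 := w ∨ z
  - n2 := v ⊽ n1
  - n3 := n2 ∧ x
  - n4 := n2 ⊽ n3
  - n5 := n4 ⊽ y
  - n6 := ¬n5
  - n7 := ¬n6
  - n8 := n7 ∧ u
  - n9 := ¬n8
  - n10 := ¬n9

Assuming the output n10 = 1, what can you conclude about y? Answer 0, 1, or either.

0

n10 = ¬n9 must be 1, so n9 = 0.
n9 = ¬n8 must be 0, so n8 = 1.
Every assignment with n10 = 1 has y = 0; there are 2 such assignment(s).
  x=0, y=0, z=0, w=0, u=1, v=0
  x=1, y=0, z=0, w=0, u=1, v=0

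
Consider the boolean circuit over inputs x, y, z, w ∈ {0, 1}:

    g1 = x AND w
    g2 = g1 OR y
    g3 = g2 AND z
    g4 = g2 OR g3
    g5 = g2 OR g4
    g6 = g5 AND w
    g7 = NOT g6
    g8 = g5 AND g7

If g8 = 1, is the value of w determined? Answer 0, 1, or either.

g8 = g5 AND g7 must be 1, so both g5 = 1 and g7 = 1.
g5 = g2 OR g4 must be 1, so at least one of g2, g4 is 1.
g7 = NOT g6 must be 1, so g6 = 0.
Every assignment with g8 = 1 has w = 0; there are 4 such assignment(s).
  x=0, y=1, z=0, w=0
  x=0, y=1, z=1, w=0
  x=1, y=1, z=0, w=0
  x=1, y=1, z=1, w=0

0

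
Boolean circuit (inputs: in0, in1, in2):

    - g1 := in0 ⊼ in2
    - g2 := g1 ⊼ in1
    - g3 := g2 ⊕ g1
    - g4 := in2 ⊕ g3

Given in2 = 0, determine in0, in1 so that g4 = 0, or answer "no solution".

g4 = in2 ⊕ g3 must be 0, so in2 and g3 are equal.
Check with in2 = 0 and in0=0, in1=0:
g1 = in0 ⊼ in2 = 0 ⊼ 0 = 1
g2 = g1 ⊼ in1 = 1 ⊼ 0 = 1
g3 = g2 ⊕ g1 = 1 ⊕ 1 = 0
g4 = in2 ⊕ g3 = 0 ⊕ 0 = 0
So g4 = 0.

in0=0, in1=0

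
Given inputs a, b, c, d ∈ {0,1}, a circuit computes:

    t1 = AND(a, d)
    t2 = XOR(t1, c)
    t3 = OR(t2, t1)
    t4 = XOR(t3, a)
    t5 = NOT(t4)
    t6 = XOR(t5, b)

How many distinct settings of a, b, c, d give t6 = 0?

t6 = XOR(t5, b) must be 0, so t5 and b are equal.
Enumerating the 16 input combinations, 8 give t6 = 0 and 8 give t6 = 1.

8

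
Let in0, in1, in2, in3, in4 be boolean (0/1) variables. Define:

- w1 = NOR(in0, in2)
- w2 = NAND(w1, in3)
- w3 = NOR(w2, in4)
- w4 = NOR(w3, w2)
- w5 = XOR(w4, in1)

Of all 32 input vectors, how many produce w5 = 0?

w5 = XOR(w4, in1) must be 0, so w4 and in1 are equal.
Enumerating the 32 input combinations, 16 give w5 = 0 and 16 give w5 = 1.

16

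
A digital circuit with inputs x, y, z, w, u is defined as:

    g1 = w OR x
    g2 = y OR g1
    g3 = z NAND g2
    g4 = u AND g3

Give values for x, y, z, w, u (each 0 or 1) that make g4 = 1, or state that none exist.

g4 = u AND g3 must be 1, so both u = 1 and g3 = 1.
g3 = z NAND g2 must be 1, so at least one of z, g2 is 0.
Check with x=0, y=1, z=0, w=1, u=1:
g1 = w OR x = 1 OR 0 = 1
g2 = y OR g1 = 1 OR 1 = 1
g3 = z NAND g2 = 0 NAND 1 = 1
g4 = u AND g3 = 1 AND 1 = 1
So g4 = 1 as required.

x=0, y=1, z=0, w=1, u=1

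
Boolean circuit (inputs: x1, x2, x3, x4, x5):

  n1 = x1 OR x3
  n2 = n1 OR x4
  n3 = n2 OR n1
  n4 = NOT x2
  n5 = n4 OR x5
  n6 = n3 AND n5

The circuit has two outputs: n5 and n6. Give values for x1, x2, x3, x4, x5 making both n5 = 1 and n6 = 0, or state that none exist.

Check with x1=0, x2=0, x3=0, x4=0, x5=1:
n1 = x1 OR x3 = 0 OR 0 = 0
n2 = n1 OR x4 = 0 OR 0 = 0
n3 = n2 OR n1 = 0 OR 0 = 0
n4 = NOT x2 = NOT 0 = 1
n5 = n4 OR x5 = 1 OR 1 = 1
n6 = n3 AND n5 = 0 AND 1 = 0
So n5 = 1 and n6 = 0.

x1=0, x2=0, x3=0, x4=0, x5=1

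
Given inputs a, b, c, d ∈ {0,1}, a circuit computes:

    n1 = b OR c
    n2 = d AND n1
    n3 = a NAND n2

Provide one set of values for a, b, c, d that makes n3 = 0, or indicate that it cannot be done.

a=1, b=0, c=1, d=1

n3 = a NAND n2 must be 0, so both a = 1 and n2 = 1.
n2 = d AND n1 must be 1, so both d = 1 and n1 = 1.
n1 = b OR c must be 1, so at least one of b, c is 1.
Check with a=1, b=0, c=1, d=1:
n1 = b OR c = 0 OR 1 = 1
n2 = d AND n1 = 1 AND 1 = 1
n3 = a NAND n2 = 1 NAND 1 = 0
So n3 = 0 as required.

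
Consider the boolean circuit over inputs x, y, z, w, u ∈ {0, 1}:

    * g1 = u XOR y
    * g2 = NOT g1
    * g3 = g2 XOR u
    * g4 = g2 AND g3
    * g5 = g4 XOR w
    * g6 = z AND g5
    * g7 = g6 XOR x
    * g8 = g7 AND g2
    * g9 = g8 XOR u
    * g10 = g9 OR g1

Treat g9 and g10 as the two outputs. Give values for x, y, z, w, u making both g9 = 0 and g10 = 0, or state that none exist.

x=1, y=0, z=1, w=0, u=0

Check with x=1, y=0, z=1, w=0, u=0:
g1 = u XOR y = 0 XOR 0 = 0
g2 = NOT g1 = NOT 0 = 1
g3 = g2 XOR u = 1 XOR 0 = 1
g4 = g2 AND g3 = 1 AND 1 = 1
g5 = g4 XOR w = 1 XOR 0 = 1
g6 = z AND g5 = 1 AND 1 = 1
g7 = g6 XOR x = 1 XOR 1 = 0
g8 = g7 AND g2 = 0 AND 1 = 0
g9 = g8 XOR u = 0 XOR 0 = 0
g10 = g9 OR g1 = 0 OR 0 = 0
So g9 = 0 and g10 = 0.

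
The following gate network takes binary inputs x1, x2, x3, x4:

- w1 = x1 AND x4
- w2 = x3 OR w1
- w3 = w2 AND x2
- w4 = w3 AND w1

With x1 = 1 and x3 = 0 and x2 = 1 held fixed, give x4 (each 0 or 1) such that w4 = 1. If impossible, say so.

w4 = w3 AND w1 must be 1, so both w3 = 1 and w1 = 1.
w3 = w2 AND x2 must be 1, so both w2 = 1 and x2 = 1.
Check with x1 = 1 and x3 = 0 and x2 = 1 and x4=1:
w1 = x1 AND x4 = 1 AND 1 = 1
w2 = x3 OR w1 = 0 OR 1 = 1
w3 = w2 AND x2 = 1 AND 1 = 1
w4 = w3 AND w1 = 1 AND 1 = 1
So w4 = 1.

x4=1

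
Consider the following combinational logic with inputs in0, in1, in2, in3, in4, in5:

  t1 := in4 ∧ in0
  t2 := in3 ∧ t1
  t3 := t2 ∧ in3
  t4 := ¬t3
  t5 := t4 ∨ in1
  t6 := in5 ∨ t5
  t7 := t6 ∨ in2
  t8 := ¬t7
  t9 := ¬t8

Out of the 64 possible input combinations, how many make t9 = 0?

t9 = ¬t8 must be 0, so t8 = 1.
t8 = ¬t7 must be 1, so t7 = 0.
Satisfying assignments:
  in0=1, in1=0, in2=0, in3=1, in4=1, in5=0

1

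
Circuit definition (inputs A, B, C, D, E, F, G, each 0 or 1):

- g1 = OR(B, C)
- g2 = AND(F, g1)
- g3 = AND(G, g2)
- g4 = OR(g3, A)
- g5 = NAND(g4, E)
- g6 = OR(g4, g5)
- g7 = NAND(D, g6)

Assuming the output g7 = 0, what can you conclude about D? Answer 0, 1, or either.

1

g7 = NAND(D, g6) must be 0, so both D = 1 and g6 = 1.
g6 = OR(g4, g5) must be 1, so at least one of g4, g5 is 1.
Every assignment with g7 = 0 has D = 1; there are 64 such assignment(s).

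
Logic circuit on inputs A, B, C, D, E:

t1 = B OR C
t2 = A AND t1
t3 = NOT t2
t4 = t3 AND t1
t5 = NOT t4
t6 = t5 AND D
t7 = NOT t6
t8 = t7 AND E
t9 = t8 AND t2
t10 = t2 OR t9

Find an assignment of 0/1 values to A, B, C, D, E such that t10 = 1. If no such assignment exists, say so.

A=1 B=1 C=0 D=0 E=0

t10 = t2 OR t9 must be 1, so at least one of t2, t9 is 1.
Check with A=1 B=1 C=0 D=0 E=0:
t1 = B OR C = 1 OR 0 = 1
t2 = A AND t1 = 1 AND 1 = 1
t3 = NOT t2 = NOT 1 = 0
t4 = t3 AND t1 = 0 AND 1 = 0
t5 = NOT t4 = NOT 0 = 1
t6 = t5 AND D = 1 AND 0 = 0
t7 = NOT t6 = NOT 0 = 1
t8 = t7 AND E = 1 AND 0 = 0
t9 = t8 AND t2 = 0 AND 1 = 0
t10 = t2 OR t9 = 1 OR 0 = 1
So t10 = 1 as required.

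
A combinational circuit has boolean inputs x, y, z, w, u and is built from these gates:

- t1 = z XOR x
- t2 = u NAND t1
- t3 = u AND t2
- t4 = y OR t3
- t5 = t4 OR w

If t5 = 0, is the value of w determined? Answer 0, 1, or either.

t5 = t4 OR w must be 0, so both t4 = 0 and w = 0.
t4 = y OR t3 must be 0, so both y = 0 and t3 = 0.
Every assignment with t5 = 0 has w = 0; there are 6 such assignment(s).

0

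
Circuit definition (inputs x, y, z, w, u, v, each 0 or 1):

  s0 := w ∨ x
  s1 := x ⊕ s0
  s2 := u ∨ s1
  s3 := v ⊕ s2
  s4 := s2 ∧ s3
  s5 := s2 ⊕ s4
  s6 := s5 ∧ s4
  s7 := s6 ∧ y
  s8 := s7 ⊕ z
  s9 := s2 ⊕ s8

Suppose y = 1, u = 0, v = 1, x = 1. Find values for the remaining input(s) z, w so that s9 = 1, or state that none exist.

z=1, w=0

Check with y = 1, u = 0, v = 1, x = 1 and z=1, w=0:
s0 = w ∨ x = 0 ∨ 1 = 1
s1 = x ⊕ s0 = 1 ⊕ 1 = 0
s2 = u ∨ s1 = 0 ∨ 0 = 0
s3 = v ⊕ s2 = 1 ⊕ 0 = 1
s4 = s2 ∧ s3 = 0 ∧ 1 = 0
s5 = s2 ⊕ s4 = 0 ⊕ 0 = 0
s6 = s5 ∧ s4 = 0 ∧ 0 = 0
s7 = s6 ∧ y = 0 ∧ 1 = 0
s8 = s7 ⊕ z = 0 ⊕ 1 = 1
s9 = s2 ⊕ s8 = 0 ⊕ 1 = 1
So s9 = 1.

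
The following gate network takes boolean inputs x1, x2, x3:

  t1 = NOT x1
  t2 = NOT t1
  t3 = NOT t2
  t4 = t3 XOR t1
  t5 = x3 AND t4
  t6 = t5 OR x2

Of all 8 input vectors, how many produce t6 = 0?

4

t6 = t5 OR x2 must be 0, so both t5 = 0 and x2 = 0.
t5 = x3 AND t4 must be 0, so at least one of x3, t4 is 0.
Satisfying assignments:
  x1=0, x2=0, x3=0
  x1=0, x2=0, x3=1
  x1=1, x2=0, x3=0
  x1=1, x2=0, x3=1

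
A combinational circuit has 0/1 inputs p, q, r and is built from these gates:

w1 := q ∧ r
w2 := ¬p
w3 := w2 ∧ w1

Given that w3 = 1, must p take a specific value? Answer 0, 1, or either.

w3 = w2 ∧ w1 must be 1, so both w2 = 1 and w1 = 1.
w2 = ¬p must be 1, so p = 0.
w1 = q ∧ r must be 1, so both q = 1 and r = 1.
Every assignment with w3 = 1 has p = 0; there are 1 such assignment(s).
  p=0, q=1, r=1

0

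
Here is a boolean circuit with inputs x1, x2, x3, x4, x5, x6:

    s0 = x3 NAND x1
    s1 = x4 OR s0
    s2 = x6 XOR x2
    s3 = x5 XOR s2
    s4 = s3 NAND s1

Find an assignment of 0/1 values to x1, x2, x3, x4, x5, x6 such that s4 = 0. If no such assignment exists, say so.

s4 = s3 NAND s1 must be 0, so both s3 = 1 and s1 = 1.
s3 = x5 XOR s2 must be 1, so x5 and s2 differ.
s1 = x4 OR s0 must be 1, so at least one of x4, s0 is 1.
Check with x1=1 x2=0 x3=0 x4=0 x5=0 x6=1:
s0 = x3 NAND x1 = 0 NAND 1 = 1
s1 = x4 OR s0 = 0 OR 1 = 1
s2 = x6 XOR x2 = 1 XOR 0 = 1
s3 = x5 XOR s2 = 0 XOR 1 = 1
s4 = s3 NAND s1 = 1 NAND 1 = 0
So s4 = 0 as required.

x1=1 x2=0 x3=0 x4=0 x5=0 x6=1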